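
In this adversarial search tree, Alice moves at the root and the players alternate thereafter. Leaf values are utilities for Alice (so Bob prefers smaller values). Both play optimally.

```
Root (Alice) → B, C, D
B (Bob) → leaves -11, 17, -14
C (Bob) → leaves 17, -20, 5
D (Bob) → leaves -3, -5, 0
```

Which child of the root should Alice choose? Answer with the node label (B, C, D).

B (Bob): min(-11, 17, -14) = -14
C (Bob): min(17, -20, 5) = -20
D (Bob): min(-3, -5, 0) = -5
Root (Alice): max(-14, -20, -5) = -5
Alice picks the child with the highest value: D (value -5).

D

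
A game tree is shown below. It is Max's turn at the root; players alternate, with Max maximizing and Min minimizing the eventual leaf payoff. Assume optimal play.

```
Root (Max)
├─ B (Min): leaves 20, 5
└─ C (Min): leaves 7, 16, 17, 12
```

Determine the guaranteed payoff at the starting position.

B (Min): min(20, 5) = 5
C (Min): min(7, 16, 17, 12) = 7
Root (Max): max(5, 7) = 7

7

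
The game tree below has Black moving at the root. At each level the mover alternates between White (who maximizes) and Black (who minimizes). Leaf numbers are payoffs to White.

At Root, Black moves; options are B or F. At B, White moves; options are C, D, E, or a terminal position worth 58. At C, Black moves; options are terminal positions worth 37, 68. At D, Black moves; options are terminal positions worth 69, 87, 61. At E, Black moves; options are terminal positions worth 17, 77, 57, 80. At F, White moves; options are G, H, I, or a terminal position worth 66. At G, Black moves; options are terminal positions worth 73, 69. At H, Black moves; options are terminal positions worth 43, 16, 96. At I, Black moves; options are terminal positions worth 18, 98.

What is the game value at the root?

61

C (Black): min(37, 68) = 37
D (Black): min(69, 87, 61) = 61
E (Black): min(17, 77, 57, 80) = 17
B (White): max(37, 61, 17, 58) = 61
G (Black): min(73, 69) = 69
H (Black): min(43, 16, 96) = 16
I (Black): min(18, 98) = 18
F (White): max(69, 16, 18, 66) = 69
Root (Black): min(61, 69) = 61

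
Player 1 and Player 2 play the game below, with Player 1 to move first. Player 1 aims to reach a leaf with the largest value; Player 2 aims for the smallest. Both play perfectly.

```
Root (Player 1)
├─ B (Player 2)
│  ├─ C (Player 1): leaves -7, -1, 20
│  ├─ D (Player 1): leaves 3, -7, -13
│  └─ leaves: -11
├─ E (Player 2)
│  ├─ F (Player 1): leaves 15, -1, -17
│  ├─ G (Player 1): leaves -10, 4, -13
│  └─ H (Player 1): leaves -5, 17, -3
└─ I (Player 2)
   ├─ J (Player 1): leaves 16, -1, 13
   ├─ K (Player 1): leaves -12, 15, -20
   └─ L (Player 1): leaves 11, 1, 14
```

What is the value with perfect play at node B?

C: max(-7, -1, 20) = 20
D: max(3, -7, -13) = 3
B: min(20, 3, -11) = -11

-11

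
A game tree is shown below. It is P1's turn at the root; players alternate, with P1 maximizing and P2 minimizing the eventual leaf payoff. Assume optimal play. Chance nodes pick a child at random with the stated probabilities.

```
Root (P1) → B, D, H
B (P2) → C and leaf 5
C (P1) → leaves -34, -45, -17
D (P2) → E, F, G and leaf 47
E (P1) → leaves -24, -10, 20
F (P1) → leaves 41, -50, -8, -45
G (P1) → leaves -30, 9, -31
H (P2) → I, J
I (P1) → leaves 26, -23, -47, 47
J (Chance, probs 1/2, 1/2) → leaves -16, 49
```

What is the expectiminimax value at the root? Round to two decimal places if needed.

C (P1): max(-34, -45, -17) = -17
B (P2): min(-17, 5) = -17
E (P1): max(-24, -10, 20) = 20
F (P1): max(41, -50, -8, -45) = 41
G (P1): max(-30, 9, -31) = 9
D (P2): min(20, 41, 9, 47) = 9
I (P1): max(26, -23, -47, 47) = 47
J (Chance): 1/2·-16 + 1/2·49 = 16.5
H (P2): min(47, 16.5) = 16.5
Root (P1): max(-17, 9, 16.5) = 16.5

16.5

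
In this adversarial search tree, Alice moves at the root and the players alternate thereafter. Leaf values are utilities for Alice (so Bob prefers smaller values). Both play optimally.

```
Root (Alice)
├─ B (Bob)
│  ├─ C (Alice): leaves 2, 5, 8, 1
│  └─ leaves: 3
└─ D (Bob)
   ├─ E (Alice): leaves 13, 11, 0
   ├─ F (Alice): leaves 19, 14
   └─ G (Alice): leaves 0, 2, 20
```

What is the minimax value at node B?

C: max(2, 5, 8, 1) = 8
B: min(8, 3) = 3

3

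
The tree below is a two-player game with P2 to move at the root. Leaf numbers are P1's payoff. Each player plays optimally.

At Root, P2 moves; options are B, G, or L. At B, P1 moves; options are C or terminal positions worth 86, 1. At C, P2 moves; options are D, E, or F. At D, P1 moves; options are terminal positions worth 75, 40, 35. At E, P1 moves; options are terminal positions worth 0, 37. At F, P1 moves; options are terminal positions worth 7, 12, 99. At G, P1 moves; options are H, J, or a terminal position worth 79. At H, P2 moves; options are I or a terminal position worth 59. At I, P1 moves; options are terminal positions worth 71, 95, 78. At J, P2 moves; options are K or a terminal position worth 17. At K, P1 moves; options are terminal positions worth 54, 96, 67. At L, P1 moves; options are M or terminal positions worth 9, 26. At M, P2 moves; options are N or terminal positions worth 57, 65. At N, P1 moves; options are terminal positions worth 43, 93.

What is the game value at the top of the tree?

D (P1): max(75, 40, 35) = 75
E (P1): max(0, 37) = 37
F (P1): max(7, 12, 99) = 99
C (P2): min(75, 37, 99) = 37
B (P1): max(37, 86, 1) = 86
I (P1): max(71, 95, 78) = 95
H (P2): min(95, 59) = 59
K (P1): max(54, 96, 67) = 96
J (P2): min(96, 17) = 17
G (P1): max(59, 17, 79) = 79
N (P1): max(43, 93) = 93
M (P2): min(93, 57, 65) = 57
L (P1): max(57, 9, 26) = 57
Root (P2): min(86, 79, 57) = 57

57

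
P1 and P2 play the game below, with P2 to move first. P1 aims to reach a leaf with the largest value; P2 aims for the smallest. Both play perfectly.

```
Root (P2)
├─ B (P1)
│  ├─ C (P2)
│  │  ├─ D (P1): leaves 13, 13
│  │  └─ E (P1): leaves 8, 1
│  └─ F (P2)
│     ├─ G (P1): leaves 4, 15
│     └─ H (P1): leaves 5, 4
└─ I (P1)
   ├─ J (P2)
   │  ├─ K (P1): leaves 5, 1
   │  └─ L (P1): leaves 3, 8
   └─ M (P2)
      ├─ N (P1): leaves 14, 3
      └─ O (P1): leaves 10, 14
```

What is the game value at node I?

14

K: max(5, 1) = 5
L: max(3, 8) = 8
J: min(5, 8) = 5
N: max(14, 3) = 14
O: max(10, 14) = 14
M: min(14, 14) = 14
I: max(5, 14) = 14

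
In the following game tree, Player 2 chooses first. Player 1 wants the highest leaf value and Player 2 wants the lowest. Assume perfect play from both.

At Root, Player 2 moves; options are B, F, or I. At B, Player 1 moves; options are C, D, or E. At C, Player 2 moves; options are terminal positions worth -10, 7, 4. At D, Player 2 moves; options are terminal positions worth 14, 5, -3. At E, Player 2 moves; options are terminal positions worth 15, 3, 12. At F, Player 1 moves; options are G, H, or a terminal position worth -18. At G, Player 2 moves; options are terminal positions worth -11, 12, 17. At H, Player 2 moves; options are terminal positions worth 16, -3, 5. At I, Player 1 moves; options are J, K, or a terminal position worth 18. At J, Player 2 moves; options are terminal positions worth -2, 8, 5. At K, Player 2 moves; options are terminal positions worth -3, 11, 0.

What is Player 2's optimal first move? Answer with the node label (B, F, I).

C (Player 2): min(-10, 7, 4) = -10
D (Player 2): min(14, 5, -3) = -3
E (Player 2): min(15, 3, 12) = 3
B (Player 1): max(-10, -3, 3) = 3
G (Player 2): min(-11, 12, 17) = -11
H (Player 2): min(16, -3, 5) = -3
F (Player 1): max(-11, -3, -18) = -3
J (Player 2): min(-2, 8, 5) = -2
K (Player 2): min(-3, 11, 0) = -3
I (Player 1): max(-2, -3, 18) = 18
Root (Player 2): min(3, -3, 18) = -3
Player 2 picks the child with the lowest value: F (value -3).

F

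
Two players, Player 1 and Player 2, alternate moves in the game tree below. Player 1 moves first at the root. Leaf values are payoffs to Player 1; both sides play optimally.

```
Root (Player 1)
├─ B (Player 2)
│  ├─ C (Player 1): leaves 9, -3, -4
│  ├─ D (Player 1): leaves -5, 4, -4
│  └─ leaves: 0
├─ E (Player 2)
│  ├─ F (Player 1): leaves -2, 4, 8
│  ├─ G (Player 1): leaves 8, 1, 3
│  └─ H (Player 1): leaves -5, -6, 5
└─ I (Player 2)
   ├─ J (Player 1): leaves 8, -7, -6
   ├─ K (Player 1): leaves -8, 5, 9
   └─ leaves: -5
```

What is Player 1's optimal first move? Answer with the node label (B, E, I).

C (Player 1): max(9, -3, -4) = 9
D (Player 1): max(-5, 4, -4) = 4
B (Player 2): min(9, 4, 0) = 0
F (Player 1): max(-2, 4, 8) = 8
G (Player 1): max(8, 1, 3) = 8
H (Player 1): max(-5, -6, 5) = 5
E (Player 2): min(8, 8, 5) = 5
J (Player 1): max(8, -7, -6) = 8
K (Player 1): max(-8, 5, 9) = 9
I (Player 2): min(8, 9, -5) = -5
Root (Player 1): max(0, 5, -5) = 5
Player 1 picks the child with the highest value: E (value 5).

E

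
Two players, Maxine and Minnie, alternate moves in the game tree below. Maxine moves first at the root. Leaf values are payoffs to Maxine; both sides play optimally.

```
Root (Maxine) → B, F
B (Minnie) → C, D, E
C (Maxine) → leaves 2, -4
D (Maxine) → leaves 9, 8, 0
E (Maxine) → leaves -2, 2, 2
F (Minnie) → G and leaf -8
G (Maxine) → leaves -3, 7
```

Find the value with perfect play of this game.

C (Maxine): max(2, -4) = 2
D (Maxine): max(9, 8, 0) = 9
E (Maxine): max(-2, 2, 2) = 2
B (Minnie): min(2, 9, 2) = 2
G (Maxine): max(-3, 7) = 7
F (Minnie): min(7, -8) = -8
Root (Maxine): max(2, -8) = 2

2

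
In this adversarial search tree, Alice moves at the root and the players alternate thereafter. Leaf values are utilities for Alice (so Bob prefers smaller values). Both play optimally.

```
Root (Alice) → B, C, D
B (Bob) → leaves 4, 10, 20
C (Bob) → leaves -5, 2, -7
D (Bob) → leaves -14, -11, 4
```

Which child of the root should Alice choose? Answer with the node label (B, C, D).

B (Bob): min(4, 10, 20) = 4
C (Bob): min(-5, 2, -7) = -7
D (Bob): min(-14, -11, 4) = -14
Root (Alice): max(4, -7, -14) = 4
Alice picks the child with the highest value: B (value 4).

B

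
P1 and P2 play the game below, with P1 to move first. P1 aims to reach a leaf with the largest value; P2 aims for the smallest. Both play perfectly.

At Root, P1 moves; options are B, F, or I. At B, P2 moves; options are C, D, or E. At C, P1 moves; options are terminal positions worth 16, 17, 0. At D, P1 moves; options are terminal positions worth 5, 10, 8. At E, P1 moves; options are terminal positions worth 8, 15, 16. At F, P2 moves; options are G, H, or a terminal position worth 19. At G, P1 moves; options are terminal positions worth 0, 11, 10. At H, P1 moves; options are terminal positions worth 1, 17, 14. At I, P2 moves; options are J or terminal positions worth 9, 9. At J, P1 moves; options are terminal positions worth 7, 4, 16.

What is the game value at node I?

9

J: max(7, 4, 16) = 16
I: min(16, 9, 9) = 9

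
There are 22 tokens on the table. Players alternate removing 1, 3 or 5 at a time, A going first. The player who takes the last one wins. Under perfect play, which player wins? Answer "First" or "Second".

W/L table (W = player to move can force a win):
i:   0  1  2  3  4  5  6  7  8  9 10 11 12 13 14 15 16 17 18 19 20 21 22
     L  W  L  W  L  W  L  W  L  W  L  W  L  W  L  W  L  W  L  W  L  W  L
Position 22 is L, so the second player wins.

Second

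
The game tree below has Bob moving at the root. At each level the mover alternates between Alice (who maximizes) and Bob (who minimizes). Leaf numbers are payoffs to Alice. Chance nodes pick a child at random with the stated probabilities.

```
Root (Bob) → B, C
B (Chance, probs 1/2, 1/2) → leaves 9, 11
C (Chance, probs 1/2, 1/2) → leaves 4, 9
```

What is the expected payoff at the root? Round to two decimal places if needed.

B (Chance): 1/2·9 + 1/2·11 = 10
C (Chance): 1/2·4 + 1/2·9 = 6.5
Root (Bob): min(10, 6.5) = 6.5

6.5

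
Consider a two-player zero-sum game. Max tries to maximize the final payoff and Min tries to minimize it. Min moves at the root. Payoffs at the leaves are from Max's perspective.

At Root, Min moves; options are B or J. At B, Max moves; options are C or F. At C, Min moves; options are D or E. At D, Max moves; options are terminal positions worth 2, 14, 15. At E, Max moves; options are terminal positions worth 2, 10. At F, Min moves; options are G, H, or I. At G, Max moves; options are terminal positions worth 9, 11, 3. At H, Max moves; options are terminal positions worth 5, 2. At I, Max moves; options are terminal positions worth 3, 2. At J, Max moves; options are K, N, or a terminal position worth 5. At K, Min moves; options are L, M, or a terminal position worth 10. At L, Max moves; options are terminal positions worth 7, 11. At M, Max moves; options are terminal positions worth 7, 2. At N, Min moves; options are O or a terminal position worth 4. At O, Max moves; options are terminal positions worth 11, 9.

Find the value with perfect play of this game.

7

D (Max): max(2, 14, 15) = 15
E (Max): max(2, 10) = 10
C (Min): min(15, 10) = 10
G (Max): max(9, 11, 3) = 11
H (Max): max(5, 2) = 5
I (Max): max(3, 2) = 3
F (Min): min(11, 5, 3) = 3
B (Max): max(10, 3) = 10
L (Max): max(7, 11) = 11
M (Max): max(7, 2) = 7
K (Min): min(11, 7, 10) = 7
O (Max): max(11, 9) = 11
N (Min): min(11, 4) = 4
J (Max): max(7, 4, 5) = 7
Root (Min): min(10, 7) = 7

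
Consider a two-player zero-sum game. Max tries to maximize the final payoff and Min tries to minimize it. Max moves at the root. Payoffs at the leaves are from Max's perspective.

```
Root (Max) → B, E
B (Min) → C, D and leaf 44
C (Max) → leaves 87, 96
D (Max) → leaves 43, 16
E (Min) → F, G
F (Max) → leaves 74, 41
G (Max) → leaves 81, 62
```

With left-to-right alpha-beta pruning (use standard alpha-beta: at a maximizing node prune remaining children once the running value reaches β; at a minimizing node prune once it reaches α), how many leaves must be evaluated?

8

C [α=-∞,β=+∞]: v=96
D [α=-∞,β=96]: v=43
B [α=-∞,β=+∞]: v=43
F [α=43,β=+∞]: v=74
G [α=43,β=74]: v=81 after child 1 ≥ β → β-cutoff, skip 1
E [α=43,β=+∞]: v=74
Root [α=-∞,β=+∞]: v=74
Leaves evaluated: 8 of 9.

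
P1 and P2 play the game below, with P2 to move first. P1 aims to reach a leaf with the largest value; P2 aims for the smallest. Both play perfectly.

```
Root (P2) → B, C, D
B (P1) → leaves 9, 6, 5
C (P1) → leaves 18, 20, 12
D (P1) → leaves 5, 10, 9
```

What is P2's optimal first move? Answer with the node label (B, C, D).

B (P1): max(9, 6, 5) = 9
C (P1): max(18, 20, 12) = 20
D (P1): max(5, 10, 9) = 10
Root (P2): min(9, 20, 10) = 9
P2 picks the child with the lowest value: B (value 9).

B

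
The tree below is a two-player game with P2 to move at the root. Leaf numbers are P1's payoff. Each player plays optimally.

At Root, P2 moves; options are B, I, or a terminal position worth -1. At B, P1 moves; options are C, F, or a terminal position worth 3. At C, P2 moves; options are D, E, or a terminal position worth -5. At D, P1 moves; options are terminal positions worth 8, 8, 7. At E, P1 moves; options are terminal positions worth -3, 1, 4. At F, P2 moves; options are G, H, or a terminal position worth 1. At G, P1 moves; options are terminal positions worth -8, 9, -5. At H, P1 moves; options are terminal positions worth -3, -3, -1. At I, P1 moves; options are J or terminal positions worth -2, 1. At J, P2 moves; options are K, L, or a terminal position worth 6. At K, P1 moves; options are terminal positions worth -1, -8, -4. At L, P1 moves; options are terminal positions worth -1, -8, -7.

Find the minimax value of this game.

-1

D (P1): max(8, 8, 7) = 8
E (P1): max(-3, 1, 4) = 4
C (P2): min(8, 4, -5) = -5
G (P1): max(-8, 9, -5) = 9
H (P1): max(-3, -3, -1) = -1
F (P2): min(9, -1, 1) = -1
B (P1): max(-5, -1, 3) = 3
K (P1): max(-1, -8, -4) = -1
L (P1): max(-1, -8, -7) = -1
J (P2): min(-1, -1, 6) = -1
I (P1): max(-1, -2, 1) = 1
Root (P2): min(3, 1, -1) = -1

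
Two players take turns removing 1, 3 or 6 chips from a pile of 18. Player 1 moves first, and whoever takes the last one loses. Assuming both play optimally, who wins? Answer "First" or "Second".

First

W/L table (W = player to move can force a win):
i:   0  1  2  3  4  5  6  7  8  9 10 11 12 13 14 15 16 17 18
     W  L  W  L  W  L  W  W  W  W  L  W  L  W  L  W  W  W  W
Position 18 is W, so the first player wins.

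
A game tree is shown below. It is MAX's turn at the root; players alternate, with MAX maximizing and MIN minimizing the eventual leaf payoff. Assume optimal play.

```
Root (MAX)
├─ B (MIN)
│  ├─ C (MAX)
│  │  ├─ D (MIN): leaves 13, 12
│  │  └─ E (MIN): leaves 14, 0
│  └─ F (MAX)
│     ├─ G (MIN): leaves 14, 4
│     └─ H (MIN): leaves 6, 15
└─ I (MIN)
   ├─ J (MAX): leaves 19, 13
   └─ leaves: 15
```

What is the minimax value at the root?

D (MIN): min(13, 12) = 12
E (MIN): min(14, 0) = 0
C (MAX): max(12, 0) = 12
G (MIN): min(14, 4) = 4
H (MIN): min(6, 15) = 6
F (MAX): max(4, 6) = 6
B (MIN): min(12, 6) = 6
J (MAX): max(19, 13) = 19
I (MIN): min(19, 15) = 15
Root (MAX): max(6, 15) = 15

15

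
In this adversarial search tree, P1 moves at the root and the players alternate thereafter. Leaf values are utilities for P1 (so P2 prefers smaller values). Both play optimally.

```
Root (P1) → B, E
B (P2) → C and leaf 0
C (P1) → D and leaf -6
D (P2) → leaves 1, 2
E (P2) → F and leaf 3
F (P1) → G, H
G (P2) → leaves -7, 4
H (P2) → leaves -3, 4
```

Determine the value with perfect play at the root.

D (P2): min(1, 2) = 1
C (P1): max(1, -6) = 1
B (P2): min(1, 0) = 0
G (P2): min(-7, 4) = -7
H (P2): min(-3, 4) = -3
F (P1): max(-7, -3) = -3
E (P2): min(-3, 3) = -3
Root (P1): max(0, -3) = 0

0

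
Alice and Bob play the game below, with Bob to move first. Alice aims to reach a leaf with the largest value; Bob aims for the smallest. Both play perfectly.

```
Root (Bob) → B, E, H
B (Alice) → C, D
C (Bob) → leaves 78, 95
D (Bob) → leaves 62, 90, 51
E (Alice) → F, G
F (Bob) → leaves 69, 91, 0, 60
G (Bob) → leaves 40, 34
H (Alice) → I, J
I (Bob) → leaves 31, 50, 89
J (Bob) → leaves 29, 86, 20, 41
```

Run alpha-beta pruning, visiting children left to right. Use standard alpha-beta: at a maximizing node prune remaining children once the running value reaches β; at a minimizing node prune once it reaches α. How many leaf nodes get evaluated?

13

C [α=-∞,β=+∞]: v=78
D [α=78,β=+∞]: v=62 after child 1 ≤ α → α-cutoff, skip 2
B [α=-∞,β=+∞]: v=78
F [α=-∞,β=78]: v=0
G [α=0,β=78]: v=34
E [α=-∞,β=78]: v=34
I [α=-∞,β=34]: v=31
J [α=31,β=34]: v=29 after child 1 ≤ α → α-cutoff, skip 3
H [α=-∞,β=34]: v=31
Root [α=-∞,β=+∞]: v=31
Leaves evaluated: 13 of 18.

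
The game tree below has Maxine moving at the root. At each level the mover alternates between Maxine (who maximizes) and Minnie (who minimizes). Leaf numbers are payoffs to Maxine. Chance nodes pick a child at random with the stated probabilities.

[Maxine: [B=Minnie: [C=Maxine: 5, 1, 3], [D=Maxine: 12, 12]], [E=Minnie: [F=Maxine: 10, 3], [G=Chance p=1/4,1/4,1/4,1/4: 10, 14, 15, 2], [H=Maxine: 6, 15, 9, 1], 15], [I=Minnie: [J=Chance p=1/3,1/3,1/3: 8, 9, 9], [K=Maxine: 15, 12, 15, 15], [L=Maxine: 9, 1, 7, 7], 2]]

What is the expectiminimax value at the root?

C (Maxine): max(5, 1, 3) = 5
D (Maxine): max(12, 12) = 12
B (Minnie): min(5, 12) = 5
F (Maxine): max(10, 3) = 10
G (Chance): 1/4·10 + 1/4·14 + 1/4·15 + 1/4·2 = 10.25
H (Maxine): max(6, 15, 9, 1) = 15
E (Minnie): min(10, 10.25, 15, 15) = 10
J (Chance): 1/3·8 + 1/3·9 + 1/3·9 = 8.67
K (Maxine): max(15, 12, 15, 15) = 15
L (Maxine): max(9, 1, 7, 7) = 9
I (Minnie): min(8.67, 15, 9, 2) = 2
Root (Maxine): max(5, 10, 2) = 10

10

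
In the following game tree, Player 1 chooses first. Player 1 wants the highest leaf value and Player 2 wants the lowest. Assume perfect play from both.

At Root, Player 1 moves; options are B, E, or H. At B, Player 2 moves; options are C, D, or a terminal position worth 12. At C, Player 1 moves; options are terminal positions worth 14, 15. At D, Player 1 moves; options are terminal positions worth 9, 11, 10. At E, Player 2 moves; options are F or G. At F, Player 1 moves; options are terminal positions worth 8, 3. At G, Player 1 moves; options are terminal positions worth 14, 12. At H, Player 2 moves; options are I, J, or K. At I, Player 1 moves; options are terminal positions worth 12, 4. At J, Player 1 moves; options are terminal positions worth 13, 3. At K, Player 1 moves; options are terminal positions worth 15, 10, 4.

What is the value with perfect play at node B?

11

C: max(14, 15) = 15
D: max(9, 11, 10) = 11
B: min(15, 11, 12) = 11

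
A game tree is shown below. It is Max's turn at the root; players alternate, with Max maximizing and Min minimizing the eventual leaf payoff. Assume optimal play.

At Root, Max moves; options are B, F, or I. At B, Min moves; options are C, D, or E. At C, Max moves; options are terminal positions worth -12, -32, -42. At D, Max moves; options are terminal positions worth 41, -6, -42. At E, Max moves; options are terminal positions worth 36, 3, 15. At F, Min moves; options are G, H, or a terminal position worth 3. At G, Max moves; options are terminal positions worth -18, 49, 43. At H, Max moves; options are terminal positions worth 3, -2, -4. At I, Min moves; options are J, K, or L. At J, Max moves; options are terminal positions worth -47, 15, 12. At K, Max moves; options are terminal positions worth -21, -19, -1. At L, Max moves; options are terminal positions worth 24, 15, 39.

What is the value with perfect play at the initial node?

3

C (Max): max(-12, -32, -42) = -12
D (Max): max(41, -6, -42) = 41
E (Max): max(36, 3, 15) = 36
B (Min): min(-12, 41, 36) = -12
G (Max): max(-18, 49, 43) = 49
H (Max): max(3, -2, -4) = 3
F (Min): min(49, 3, 3) = 3
J (Max): max(-47, 15, 12) = 15
K (Max): max(-21, -19, -1) = -1
L (Max): max(24, 15, 39) = 39
I (Min): min(15, -1, 39) = -1
Root (Max): max(-12, 3, -1) = 3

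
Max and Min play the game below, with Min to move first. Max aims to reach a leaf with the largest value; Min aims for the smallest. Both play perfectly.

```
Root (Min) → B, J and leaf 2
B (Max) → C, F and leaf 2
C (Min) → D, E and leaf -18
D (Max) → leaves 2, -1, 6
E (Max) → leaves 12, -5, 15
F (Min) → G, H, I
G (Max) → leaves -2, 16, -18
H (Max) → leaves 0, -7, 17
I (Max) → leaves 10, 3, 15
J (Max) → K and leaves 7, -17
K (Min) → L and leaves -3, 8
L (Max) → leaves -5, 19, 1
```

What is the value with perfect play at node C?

D: max(2, -1, 6) = 6
E: max(12, -5, 15) = 15
C: min(6, 15, -18) = -18

-18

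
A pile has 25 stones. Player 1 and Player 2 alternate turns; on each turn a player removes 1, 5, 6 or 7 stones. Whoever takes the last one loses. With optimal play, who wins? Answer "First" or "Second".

Compute winning (W) and losing (L) positions by backward induction:
i:   0  1  2  3  4  5  6  7  8  9 10 11 12 13 14 15 16 17 18 19 20 21 22 23 24 25
     W  L  W  L  W  L  W  W  W  W  W  W  W  L  W  L  W  L  W  W  W  W  W  W  W  L
Position 25 is L, so the second player wins.

Second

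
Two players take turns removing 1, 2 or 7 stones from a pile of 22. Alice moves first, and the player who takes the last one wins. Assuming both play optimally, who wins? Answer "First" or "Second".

First

Positions where the player to move wins (W) vs loses (L):
i:   0  1  2  3  4  5  6  7  8  9 10 11 12 13 14 15 16 17 18 19 20 21 22
     L  W  W  L  W  W  L  W  W  L  W  W  L  W  W  L  W  W  L  W  W  L  W
Position 22 is W, so the first player wins.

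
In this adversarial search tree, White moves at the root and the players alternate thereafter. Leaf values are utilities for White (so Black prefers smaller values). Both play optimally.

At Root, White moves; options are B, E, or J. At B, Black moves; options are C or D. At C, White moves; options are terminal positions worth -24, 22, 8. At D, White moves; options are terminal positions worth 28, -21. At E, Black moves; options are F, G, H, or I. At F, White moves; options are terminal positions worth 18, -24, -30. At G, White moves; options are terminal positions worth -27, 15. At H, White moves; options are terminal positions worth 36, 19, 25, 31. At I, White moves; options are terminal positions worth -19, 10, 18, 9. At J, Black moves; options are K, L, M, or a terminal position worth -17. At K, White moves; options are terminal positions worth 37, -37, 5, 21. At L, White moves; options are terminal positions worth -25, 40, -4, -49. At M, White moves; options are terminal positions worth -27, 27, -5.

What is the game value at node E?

F: max(18, -24, -30) = 18
G: max(-27, 15) = 15
H: max(36, 19, 25, 31) = 36
I: max(-19, 10, 18, 9) = 18
E: min(18, 15, 36, 18) = 15

15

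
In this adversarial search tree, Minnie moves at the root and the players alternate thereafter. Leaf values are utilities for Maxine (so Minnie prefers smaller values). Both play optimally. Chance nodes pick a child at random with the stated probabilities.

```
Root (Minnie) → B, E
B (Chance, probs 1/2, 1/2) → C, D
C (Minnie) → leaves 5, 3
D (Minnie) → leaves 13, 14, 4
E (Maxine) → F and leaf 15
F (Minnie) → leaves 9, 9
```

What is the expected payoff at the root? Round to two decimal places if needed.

C (Minnie): min(5, 3) = 3
D (Minnie): min(13, 14, 4) = 4
B (Chance): 1/2·3 + 1/2·4 = 3.5
F (Minnie): min(9, 9) = 9
E (Maxine): max(9, 15) = 15
Root (Minnie): min(3.5, 15) = 3.5

3.5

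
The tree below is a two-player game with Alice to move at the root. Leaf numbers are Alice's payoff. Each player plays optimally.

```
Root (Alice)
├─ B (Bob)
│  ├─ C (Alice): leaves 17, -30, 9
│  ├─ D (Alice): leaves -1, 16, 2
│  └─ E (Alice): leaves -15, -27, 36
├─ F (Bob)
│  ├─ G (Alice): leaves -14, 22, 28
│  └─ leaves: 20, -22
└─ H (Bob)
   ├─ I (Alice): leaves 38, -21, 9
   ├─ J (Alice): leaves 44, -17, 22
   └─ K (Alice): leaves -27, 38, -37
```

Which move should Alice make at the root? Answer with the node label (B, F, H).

C (Alice): max(17, -30, 9) = 17
D (Alice): max(-1, 16, 2) = 16
E (Alice): max(-15, -27, 36) = 36
B (Bob): min(17, 16, 36) = 16
G (Alice): max(-14, 22, 28) = 28
F (Bob): min(28, 20, -22) = -22
I (Alice): max(38, -21, 9) = 38
J (Alice): max(44, -17, 22) = 44
K (Alice): max(-27, 38, -37) = 38
H (Bob): min(38, 44, 38) = 38
Root (Alice): max(16, -22, 38) = 38
Alice picks the child with the highest value: H (value 38).

H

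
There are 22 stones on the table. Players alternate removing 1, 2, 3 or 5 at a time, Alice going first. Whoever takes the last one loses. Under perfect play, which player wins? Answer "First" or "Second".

First

W/L table (W = player to move can force a win):
i:   0  1  2  3  4  5  6  7  8  9 10 11 12 13 14 15 16 17 18 19 20 21 22
     W  L  W  W  W  L  W  W  W  L  W  W  W  L  W  W  W  L  W  W  W  L  W
Position 22 is W, so the first player wins.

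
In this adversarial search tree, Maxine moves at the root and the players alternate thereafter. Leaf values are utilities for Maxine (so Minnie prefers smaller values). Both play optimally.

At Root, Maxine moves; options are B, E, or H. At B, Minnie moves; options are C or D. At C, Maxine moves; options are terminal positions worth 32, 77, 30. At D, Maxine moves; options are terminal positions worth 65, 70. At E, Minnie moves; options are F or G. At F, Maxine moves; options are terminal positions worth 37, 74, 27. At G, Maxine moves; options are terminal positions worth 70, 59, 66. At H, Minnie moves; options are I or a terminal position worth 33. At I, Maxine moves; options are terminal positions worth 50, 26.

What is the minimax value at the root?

C (Maxine): max(32, 77, 30) = 77
D (Maxine): max(65, 70) = 70
B (Minnie): min(77, 70) = 70
F (Maxine): max(37, 74, 27) = 74
G (Maxine): max(70, 59, 66) = 70
E (Minnie): min(74, 70) = 70
I (Maxine): max(50, 26) = 50
H (Minnie): min(50, 33) = 33
Root (Maxine): max(70, 70, 33) = 70

70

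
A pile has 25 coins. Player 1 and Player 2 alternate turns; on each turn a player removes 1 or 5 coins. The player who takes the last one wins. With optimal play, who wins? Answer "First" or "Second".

First

W/L table (W = player to move can force a win):
i:   0  1  2  3  4  5  6  7  8  9 10 11 12 13 14 15 16 17 18 19 20 21 22 23 24 25
     L  W  L  W  L  W  L  W  L  W  L  W  L  W  L  W  L  W  L  W  L  W  L  W  L  W
Position 25 is W, so the first player wins.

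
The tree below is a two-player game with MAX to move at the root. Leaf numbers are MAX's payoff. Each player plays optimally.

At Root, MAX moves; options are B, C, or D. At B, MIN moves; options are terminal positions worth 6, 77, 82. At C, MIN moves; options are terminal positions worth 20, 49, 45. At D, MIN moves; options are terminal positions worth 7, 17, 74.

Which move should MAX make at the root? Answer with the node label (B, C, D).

C

B (MIN): min(6, 77, 82) = 6
C (MIN): min(20, 49, 45) = 20
D (MIN): min(7, 17, 74) = 7
Root (MAX): max(6, 20, 7) = 20
MAX picks the child with the highest value: C (value 20).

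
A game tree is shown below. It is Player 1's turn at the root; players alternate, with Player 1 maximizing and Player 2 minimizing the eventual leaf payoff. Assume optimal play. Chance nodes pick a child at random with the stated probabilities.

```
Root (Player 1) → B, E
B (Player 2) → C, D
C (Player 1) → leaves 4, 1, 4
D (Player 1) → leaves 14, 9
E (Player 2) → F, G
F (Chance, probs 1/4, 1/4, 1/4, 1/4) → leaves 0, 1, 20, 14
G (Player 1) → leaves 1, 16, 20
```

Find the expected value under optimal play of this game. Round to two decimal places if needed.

C (Player 1): max(4, 1, 4) = 4
D (Player 1): max(14, 9) = 14
B (Player 2): min(4, 14) = 4
F (Chance): 1/4·0 + 1/4·1 + 1/4·20 + 1/4·14 = 8.75
G (Player 1): max(1, 16, 20) = 20
E (Player 2): min(8.75, 20) = 8.75
Root (Player 1): max(4, 8.75) = 8.75

8.75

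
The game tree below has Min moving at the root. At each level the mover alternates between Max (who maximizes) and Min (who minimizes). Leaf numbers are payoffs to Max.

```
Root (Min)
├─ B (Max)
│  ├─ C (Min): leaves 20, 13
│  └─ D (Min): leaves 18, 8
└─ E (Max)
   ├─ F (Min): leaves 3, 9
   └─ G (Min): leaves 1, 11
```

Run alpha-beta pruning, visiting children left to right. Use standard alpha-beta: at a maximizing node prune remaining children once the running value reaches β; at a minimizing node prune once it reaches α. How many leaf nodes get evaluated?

7

C [α=-∞,β=+∞]: v=13
D [α=13,β=+∞]: v=8
B [α=-∞,β=+∞]: v=13
F [α=-∞,β=13]: v=3
G [α=3,β=13]: v=1 after child 1 ≤ α → α-cutoff, skip 1
E [α=-∞,β=13]: v=3
Root [α=-∞,β=+∞]: v=3
Leaves evaluated: 7 of 8.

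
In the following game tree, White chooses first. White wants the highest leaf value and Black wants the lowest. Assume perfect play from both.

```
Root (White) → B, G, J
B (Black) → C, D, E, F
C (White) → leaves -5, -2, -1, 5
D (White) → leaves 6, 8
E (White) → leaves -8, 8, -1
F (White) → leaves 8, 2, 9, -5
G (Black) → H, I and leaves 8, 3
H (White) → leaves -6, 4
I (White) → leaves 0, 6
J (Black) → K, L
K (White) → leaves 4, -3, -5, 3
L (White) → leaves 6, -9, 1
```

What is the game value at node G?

3

H: max(-6, 4) = 4
I: max(0, 6) = 6
G: min(4, 6, 8, 3) = 3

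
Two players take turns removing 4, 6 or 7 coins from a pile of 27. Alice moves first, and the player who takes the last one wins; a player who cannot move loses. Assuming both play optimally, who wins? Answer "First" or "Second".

First

i:   0  1  2  3  4  5  6  7  8  9 10 11 12 13 14 15 16 17 18 19 20 21 22 23 24 25 26 27
     L  L  L  L  W  W  W  W  W  W  W  L  L  L  L  W  W  W  W  W  W  W  L  L  L  L  W  W
Position 27 is W, so the first player wins.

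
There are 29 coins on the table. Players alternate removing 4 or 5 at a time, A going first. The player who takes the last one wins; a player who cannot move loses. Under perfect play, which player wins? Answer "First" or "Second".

Positions where the player to move wins (W) vs loses (L):
i:   0  1  2  3  4  5  6  7  8  9 10 11 12 13 14 15 16 17 18 19 20 21 22 23 24 25 26 27 28 29
     L  L  L  L  W  W  W  W  W  L  L  L  L  W  W  W  W  W  L  L  L  L  W  W  W  W  W  L  L  L
Position 29 is L, so the second player wins.

Second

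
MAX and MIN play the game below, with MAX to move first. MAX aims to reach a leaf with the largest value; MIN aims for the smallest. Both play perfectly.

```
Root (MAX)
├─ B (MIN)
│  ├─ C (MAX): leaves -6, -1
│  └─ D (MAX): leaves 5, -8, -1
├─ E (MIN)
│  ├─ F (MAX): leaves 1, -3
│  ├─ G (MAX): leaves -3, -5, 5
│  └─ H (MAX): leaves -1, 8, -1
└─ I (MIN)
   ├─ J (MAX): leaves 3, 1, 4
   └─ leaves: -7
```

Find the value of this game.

C (MAX): max(-6, -1) = -1
D (MAX): max(5, -8, -1) = 5
B (MIN): min(-1, 5) = -1
F (MAX): max(1, -3) = 1
G (MAX): max(-3, -5, 5) = 5
H (MAX): max(-1, 8, -1) = 8
E (MIN): min(1, 5, 8) = 1
J (MAX): max(3, 1, 4) = 4
I (MIN): min(4, -7) = -7
Root (MAX): max(-1, 1, -7) = 1

1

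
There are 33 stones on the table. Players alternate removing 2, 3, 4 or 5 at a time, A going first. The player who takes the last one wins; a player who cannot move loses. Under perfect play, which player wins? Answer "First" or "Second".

Mark each pile size as W (mover wins) or L (mover loses):
i:   0  1  2  3  4  5  6  7  8  9 10 11 12 13 14 15 16 17 18 19 20 21 22 23 24 25 26 27 28 29 30 31 32 33
     L  L  W  W  W  W  W  L  L  W  W  W  W  W  L  L  W  W  W  W  W  L  L  W  W  W  W  W  L  L  W  W  W  W
Position 33 is W, so the first player wins.

First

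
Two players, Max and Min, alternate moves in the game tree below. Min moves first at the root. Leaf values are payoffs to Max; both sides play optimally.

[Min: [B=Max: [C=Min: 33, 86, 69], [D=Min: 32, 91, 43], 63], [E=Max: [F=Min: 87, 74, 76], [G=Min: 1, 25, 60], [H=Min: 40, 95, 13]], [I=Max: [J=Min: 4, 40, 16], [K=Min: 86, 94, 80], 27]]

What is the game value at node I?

J: min(4, 40, 16) = 4
K: min(86, 94, 80) = 80
I: max(4, 80, 27) = 80

80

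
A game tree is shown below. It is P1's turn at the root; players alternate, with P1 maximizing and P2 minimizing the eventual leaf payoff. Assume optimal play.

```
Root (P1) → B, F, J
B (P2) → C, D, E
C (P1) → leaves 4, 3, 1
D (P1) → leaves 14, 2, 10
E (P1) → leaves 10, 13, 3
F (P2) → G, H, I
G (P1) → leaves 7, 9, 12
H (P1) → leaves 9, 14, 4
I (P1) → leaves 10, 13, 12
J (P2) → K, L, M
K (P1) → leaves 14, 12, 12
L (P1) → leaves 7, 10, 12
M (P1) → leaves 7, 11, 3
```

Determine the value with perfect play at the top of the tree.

C (P1): max(4, 3, 1) = 4
D (P1): max(14, 2, 10) = 14
E (P1): max(10, 13, 3) = 13
B (P2): min(4, 14, 13) = 4
G (P1): max(7, 9, 12) = 12
H (P1): max(9, 14, 4) = 14
I (P1): max(10, 13, 12) = 13
F (P2): min(12, 14, 13) = 12
K (P1): max(14, 12, 12) = 14
L (P1): max(7, 10, 12) = 12
M (P1): max(7, 11, 3) = 11
J (P2): min(14, 12, 11) = 11
Root (P1): max(4, 12, 11) = 12

12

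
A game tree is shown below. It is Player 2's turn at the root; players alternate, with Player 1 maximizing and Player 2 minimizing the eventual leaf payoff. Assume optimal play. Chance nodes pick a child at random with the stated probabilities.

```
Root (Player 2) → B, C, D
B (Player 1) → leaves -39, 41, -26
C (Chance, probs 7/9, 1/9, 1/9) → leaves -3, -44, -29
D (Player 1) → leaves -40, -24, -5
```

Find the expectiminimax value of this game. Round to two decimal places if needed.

B (Player 1): max(-39, 41, -26) = 41
C (Chance): 7/9·-3 + 1/9·-44 + 1/9·-29 = -10.44
D (Player 1): max(-40, -24, -5) = -5
Root (Player 2): min(41, -10.44, -5) = -10.44

-10.44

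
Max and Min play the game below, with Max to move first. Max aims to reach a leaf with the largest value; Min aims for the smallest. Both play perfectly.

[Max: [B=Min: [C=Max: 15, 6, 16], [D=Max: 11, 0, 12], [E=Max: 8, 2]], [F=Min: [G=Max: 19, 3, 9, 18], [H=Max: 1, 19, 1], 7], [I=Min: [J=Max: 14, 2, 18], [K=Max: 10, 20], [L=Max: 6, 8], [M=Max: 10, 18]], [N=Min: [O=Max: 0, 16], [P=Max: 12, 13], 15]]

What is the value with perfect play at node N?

13

O: max(0, 16) = 16
P: max(12, 13) = 13
N: min(16, 13, 15) = 13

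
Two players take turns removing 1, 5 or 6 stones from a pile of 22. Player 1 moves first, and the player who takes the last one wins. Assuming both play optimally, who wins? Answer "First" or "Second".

Second

W/L table (W = player to move can force a win):
i:   0  1  2  3  4  5  6  7  8  9 10 11 12 13 14 15 16 17 18 19 20 21 22
     L  W  L  W  L  W  W  W  W  W  W  L  W  L  W  L  W  W  W  W  W  W  L
Position 22 is L, so the second player wins.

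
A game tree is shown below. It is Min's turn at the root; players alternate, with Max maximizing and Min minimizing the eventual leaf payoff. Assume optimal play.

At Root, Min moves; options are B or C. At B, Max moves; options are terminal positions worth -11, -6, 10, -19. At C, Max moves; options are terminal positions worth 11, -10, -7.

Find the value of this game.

10

B (Max): max(-11, -6, 10, -19) = 10
C (Max): max(11, -10, -7) = 11
Root (Min): min(10, 11) = 10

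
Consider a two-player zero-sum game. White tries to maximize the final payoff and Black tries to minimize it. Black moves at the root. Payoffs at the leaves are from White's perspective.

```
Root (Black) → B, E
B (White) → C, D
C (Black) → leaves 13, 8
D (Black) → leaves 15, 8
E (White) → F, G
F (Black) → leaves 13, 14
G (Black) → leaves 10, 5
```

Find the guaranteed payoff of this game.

8

C (Black): min(13, 8) = 8
D (Black): min(15, 8) = 8
B (White): max(8, 8) = 8
F (Black): min(13, 14) = 13
G (Black): min(10, 5) = 5
E (White): max(13, 5) = 13
Root (Black): min(8, 13) = 8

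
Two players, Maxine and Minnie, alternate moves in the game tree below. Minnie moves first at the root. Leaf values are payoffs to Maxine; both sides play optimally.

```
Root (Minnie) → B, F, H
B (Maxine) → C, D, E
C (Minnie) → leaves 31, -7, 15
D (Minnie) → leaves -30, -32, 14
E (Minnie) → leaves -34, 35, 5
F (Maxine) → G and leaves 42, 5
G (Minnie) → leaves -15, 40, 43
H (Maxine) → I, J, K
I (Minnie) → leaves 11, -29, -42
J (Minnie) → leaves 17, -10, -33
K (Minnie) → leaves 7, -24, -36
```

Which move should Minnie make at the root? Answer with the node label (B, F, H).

H

C (Minnie): min(31, -7, 15) = -7
D (Minnie): min(-30, -32, 14) = -32
E (Minnie): min(-34, 35, 5) = -34
B (Maxine): max(-7, -32, -34) = -7
G (Minnie): min(-15, 40, 43) = -15
F (Maxine): max(-15, 42, 5) = 42
I (Minnie): min(11, -29, -42) = -42
J (Minnie): min(17, -10, -33) = -33
K (Minnie): min(7, -24, -36) = -36
H (Maxine): max(-42, -33, -36) = -33
Root (Minnie): min(-7, 42, -33) = -33
Minnie picks the child with the lowest value: H (value -33).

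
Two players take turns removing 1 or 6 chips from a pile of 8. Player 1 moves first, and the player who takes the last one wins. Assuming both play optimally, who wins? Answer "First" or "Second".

Mark each pile size as W (mover wins) or L (mover loses):
i:   0  1  2  3  4  5  6  7  8
     L  W  L  W  L  W  W  L  W
Position 8 is W, so the first player wins.

First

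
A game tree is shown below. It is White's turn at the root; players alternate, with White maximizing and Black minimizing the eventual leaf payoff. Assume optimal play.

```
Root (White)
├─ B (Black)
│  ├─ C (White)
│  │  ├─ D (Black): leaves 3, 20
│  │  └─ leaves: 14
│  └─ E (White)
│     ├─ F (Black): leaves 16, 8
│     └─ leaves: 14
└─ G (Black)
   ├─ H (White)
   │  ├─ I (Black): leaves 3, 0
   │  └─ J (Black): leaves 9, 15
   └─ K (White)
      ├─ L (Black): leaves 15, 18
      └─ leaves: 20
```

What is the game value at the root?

14

D (Black): min(3, 20) = 3
C (White): max(3, 14) = 14
F (Black): min(16, 8) = 8
E (White): max(8, 14) = 14
B (Black): min(14, 14) = 14
I (Black): min(3, 0) = 0
J (Black): min(9, 15) = 9
H (White): max(0, 9) = 9
L (Black): min(15, 18) = 15
K (White): max(15, 20) = 20
G (Black): min(9, 20) = 9
Root (White): max(14, 9) = 14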